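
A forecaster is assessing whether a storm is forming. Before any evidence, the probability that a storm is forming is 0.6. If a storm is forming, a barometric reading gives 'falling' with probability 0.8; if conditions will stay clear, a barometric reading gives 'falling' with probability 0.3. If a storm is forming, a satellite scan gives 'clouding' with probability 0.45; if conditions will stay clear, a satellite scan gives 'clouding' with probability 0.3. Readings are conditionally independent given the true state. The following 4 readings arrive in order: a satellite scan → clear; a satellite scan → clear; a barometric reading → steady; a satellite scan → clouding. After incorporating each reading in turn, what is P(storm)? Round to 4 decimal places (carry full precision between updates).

After a satellite scan='clear': P(storm) = 0.55·0.6000 / (0.55·0.6000 + 0.7·0.4000) ≈ 0.5410
After a satellite scan='clear': P(storm) = 0.55·0.5410 / (0.55·0.5410 + 0.7·0.4590) ≈ 0.4808
After a barometric reading='steady': P(storm) = 0.2·0.4808 / (0.2·0.4808 + 0.7·0.5192) ≈ 0.2092
After a satellite scan='clouding': P(storm) = 0.45·0.2092 / (0.45·0.2092 + 0.3·0.7908) ≈ 0.2841

0.2841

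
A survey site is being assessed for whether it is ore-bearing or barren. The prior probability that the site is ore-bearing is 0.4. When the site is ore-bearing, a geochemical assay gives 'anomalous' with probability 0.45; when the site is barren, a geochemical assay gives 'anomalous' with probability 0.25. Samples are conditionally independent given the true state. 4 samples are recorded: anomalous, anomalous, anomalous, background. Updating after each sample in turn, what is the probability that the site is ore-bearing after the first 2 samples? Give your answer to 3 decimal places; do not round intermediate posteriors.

0.684

After 'anomalous': P(ore) = 0.45·0.4000 / (0.45·0.4000 + 0.25·0.6000) ≈ 0.5455
After 'anomalous': P(ore) = 0.45·0.5455 / (0.45·0.5455 + 0.25·0.4545) ≈ 0.6835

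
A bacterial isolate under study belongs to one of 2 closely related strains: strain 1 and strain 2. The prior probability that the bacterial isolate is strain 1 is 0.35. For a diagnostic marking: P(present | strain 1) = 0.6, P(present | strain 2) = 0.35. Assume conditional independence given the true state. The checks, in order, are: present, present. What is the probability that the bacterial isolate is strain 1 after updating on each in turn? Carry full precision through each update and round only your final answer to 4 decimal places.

After 'present': P(strain 1) = 0.6·0.3500 / (0.6·0.3500 + 0.35·0.6500) ≈ 0.4800
After 'present': P(strain 1) = 0.6·0.4800 / (0.6·0.4800 + 0.35·0.5200) ≈ 0.6128

0.6128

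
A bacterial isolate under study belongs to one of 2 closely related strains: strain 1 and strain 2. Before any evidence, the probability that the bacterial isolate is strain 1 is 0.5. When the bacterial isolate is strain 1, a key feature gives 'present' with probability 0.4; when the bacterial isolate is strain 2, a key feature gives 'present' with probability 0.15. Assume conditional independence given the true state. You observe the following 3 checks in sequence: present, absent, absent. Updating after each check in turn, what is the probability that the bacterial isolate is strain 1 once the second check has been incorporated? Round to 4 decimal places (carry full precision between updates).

0.6531

After 'present': P(strain 1) = 0.4·0.5000 / (0.4·0.5000 + 0.15·0.5000) ≈ 0.7273
After 'absent': P(strain 1) = 0.6·0.7273 / (0.6·0.7273 + 0.85·0.2727) ≈ 0.6531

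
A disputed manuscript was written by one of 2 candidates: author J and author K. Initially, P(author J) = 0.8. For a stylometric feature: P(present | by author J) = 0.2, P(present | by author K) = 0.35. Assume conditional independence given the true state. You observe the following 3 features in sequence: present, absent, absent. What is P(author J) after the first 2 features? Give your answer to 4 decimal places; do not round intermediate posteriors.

0.7378

Apply Bayes' rule sequentially, carrying P(author J) forward.
After 'present': P(author J) = 0.2·0.8000 / (0.2·0.8000 + 0.35·0.2000) ≈ 0.6957
After 'absent': P(author J) = 0.8·0.6957 / (0.8·0.6957 + 0.65·0.3043) ≈ 0.7378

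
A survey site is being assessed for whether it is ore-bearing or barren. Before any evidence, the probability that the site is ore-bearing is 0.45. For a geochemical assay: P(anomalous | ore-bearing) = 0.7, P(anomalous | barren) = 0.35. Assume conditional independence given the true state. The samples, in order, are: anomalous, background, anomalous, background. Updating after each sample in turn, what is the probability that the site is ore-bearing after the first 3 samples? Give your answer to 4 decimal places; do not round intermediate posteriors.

After 'anomalous': P(ore) = 0.7·0.4500 / (0.7·0.4500 + 0.35·0.5500) ≈ 0.6207
After 'background': P(ore) = 0.3·0.6207 / (0.3·0.6207 + 0.65·0.3793) ≈ 0.4303
After 'anomalous': P(ore) = 0.7·0.4303 / (0.7·0.4303 + 0.35·0.5697) ≈ 0.6017

0.6017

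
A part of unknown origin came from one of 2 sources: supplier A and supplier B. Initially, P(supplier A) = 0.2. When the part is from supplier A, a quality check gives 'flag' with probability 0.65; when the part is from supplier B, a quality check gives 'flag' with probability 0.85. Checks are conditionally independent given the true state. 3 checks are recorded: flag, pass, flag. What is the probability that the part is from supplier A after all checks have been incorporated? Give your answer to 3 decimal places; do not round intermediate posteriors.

0.254

After 'flag': P(supplier A) = 0.65·0.2000 / (0.65·0.2000 + 0.85·0.8000) ≈ 0.1605
After 'pass': P(supplier A) = 0.35·0.1605 / (0.35·0.1605 + 0.15·0.8395) ≈ 0.3085
After 'flag': P(supplier A) = 0.65·0.3085 / (0.65·0.3085 + 0.85·0.6915) ≈ 0.2544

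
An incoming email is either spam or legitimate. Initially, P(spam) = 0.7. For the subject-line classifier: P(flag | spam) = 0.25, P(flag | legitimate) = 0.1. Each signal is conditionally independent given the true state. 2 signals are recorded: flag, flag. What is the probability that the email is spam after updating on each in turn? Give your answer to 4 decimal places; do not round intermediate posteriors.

After 'flag': P(spam) = 0.25·0.7000 / (0.25·0.7000 + 0.1·0.3000) ≈ 0.8537
After 'flag': P(spam) = 0.25·0.8537 / (0.25·0.8537 + 0.1·0.1463) ≈ 0.9358

0.9358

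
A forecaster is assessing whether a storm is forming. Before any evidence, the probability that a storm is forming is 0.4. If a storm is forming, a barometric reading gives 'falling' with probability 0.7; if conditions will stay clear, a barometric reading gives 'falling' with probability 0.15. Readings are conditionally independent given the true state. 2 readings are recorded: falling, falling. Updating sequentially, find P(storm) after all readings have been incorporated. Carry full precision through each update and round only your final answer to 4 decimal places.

After 'falling': P(storm) = 0.7·0.4000 / (0.7·0.4000 + 0.15·0.6000) ≈ 0.7568
After 'falling': P(storm) = 0.7·0.7568 / (0.7·0.7568 + 0.15·0.2432) ≈ 0.9356

0.9356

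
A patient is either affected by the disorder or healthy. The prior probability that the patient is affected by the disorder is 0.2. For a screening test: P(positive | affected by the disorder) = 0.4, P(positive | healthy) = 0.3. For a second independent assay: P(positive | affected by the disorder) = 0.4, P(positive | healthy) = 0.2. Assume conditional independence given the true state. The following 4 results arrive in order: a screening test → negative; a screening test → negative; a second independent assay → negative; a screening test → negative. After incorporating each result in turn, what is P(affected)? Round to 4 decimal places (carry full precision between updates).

0.1056

After a screening test='negative': P(affected) = 0.6·0.2000 / (0.6·0.2000 + 0.7·0.8000) ≈ 0.1765
After a screening test='negative': P(affected) = 0.6·0.1765 / (0.6·0.1765 + 0.7·0.8235) ≈ 0.1552
After a second independent assay='negative': P(affected) = 0.6·0.1552 / (0.6·0.1552 + 0.8·0.8448) ≈ 0.1211
After a screening test='negative': P(affected) = 0.6·0.1211 / (0.6·0.1211 + 0.7·0.8789) ≈ 0.1056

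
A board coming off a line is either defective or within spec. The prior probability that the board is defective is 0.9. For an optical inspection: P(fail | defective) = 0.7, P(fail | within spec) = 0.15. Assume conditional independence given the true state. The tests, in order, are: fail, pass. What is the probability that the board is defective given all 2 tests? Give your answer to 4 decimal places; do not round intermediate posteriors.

Apply Bayes' rule sequentially, carrying P(defective) forward.
After 'fail': P(defective) = 0.7·0.9000 / (0.7·0.9000 + 0.15·0.1000) ≈ 0.9767
After 'pass': P(defective) = 0.3·0.9767 / (0.3·0.9767 + 0.85·0.0233) ≈ 0.9368

0.9368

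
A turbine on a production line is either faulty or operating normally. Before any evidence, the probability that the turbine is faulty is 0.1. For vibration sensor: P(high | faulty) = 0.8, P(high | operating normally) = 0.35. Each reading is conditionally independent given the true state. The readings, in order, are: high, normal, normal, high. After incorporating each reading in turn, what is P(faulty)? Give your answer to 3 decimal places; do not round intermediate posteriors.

0.052

After 'high': P(faulty) = 0.8·0.1000 / (0.8·0.1000 + 0.35·0.9000) ≈ 0.2025
After 'normal': P(faulty) = 0.2·0.2025 / (0.2·0.2025 + 0.65·0.7975) ≈ 0.0725
After 'normal': P(faulty) = 0.2·0.0725 / (0.2·0.0725 + 0.65·0.9275) ≈ 0.0235
After 'high': P(faulty) = 0.8·0.0235 / (0.8·0.0235 + 0.35·0.9765) ≈ 0.0521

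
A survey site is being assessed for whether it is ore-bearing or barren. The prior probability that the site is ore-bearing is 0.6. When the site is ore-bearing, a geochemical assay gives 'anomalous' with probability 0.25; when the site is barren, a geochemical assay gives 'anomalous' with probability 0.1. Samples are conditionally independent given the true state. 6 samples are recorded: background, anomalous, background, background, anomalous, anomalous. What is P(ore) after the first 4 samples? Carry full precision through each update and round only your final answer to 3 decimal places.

0.685

After 'background': P(ore) = 0.75·0.6000 / (0.75·0.6000 + 0.9·0.4000) ≈ 0.5556
After 'anomalous': P(ore) = 0.25·0.5556 / (0.25·0.5556 + 0.1·0.4444) ≈ 0.7576
After 'background': P(ore) = 0.75·0.7576 / (0.75·0.7576 + 0.9·0.2424) ≈ 0.7225
After 'background': P(ore) = 0.75·0.7225 / (0.75·0.7225 + 0.9·0.2775) ≈ 0.6846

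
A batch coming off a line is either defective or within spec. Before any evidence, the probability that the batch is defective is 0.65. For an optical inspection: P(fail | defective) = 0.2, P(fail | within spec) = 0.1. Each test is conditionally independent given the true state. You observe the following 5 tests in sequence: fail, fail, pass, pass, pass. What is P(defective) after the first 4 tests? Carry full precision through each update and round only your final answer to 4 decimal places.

Each posterior becomes the prior for the next update.
After 'fail': P(defective) = 0.2·0.6500 / (0.2·0.6500 + 0.1·0.3500) ≈ 0.7879
After 'fail': P(defective) = 0.2·0.7879 / (0.2·0.7879 + 0.1·0.2121) ≈ 0.8814
After 'pass': P(defective) = 0.8·0.8814 / (0.8·0.8814 + 0.9·0.1186) ≈ 0.8685
After 'pass': P(defective) = 0.8·0.8685 / (0.8·0.8685 + 0.9·0.1315) ≈ 0.8544

0.8544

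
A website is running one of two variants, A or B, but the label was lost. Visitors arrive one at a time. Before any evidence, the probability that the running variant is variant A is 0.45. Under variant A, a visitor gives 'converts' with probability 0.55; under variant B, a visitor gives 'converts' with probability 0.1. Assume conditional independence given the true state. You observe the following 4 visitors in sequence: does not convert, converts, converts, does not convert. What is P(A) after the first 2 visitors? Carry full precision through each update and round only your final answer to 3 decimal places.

After 'does not convert': P(A) = 0.45·0.4500 / (0.45·0.4500 + 0.9·0.5500) ≈ 0.2903
After 'converts': P(A) = 0.55·0.2903 / (0.55·0.2903 + 0.1·0.7097) ≈ 0.6923

0.692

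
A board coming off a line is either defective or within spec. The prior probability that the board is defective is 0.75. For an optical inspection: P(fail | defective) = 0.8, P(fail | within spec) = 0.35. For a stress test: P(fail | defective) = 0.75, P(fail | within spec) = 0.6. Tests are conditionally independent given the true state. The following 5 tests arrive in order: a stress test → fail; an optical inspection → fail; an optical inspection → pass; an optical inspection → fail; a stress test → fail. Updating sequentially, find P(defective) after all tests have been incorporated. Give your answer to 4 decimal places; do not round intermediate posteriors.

0.8828

Apply Bayes' rule sequentially, carrying P(defective) forward.
After a stress test='fail': P(defective) = 0.75·0.7500 / (0.75·0.7500 + 0.6·0.2500) ≈ 0.7895
After an optical inspection='fail': P(defective) = 0.8·0.7895 / (0.8·0.7895 + 0.35·0.2105) ≈ 0.8955
After an optical inspection='pass': P(defective) = 0.2·0.8955 / (0.2·0.8955 + 0.65·0.1045) ≈ 0.7251
After an optical inspection='fail': P(defective) = 0.8·0.7251 / (0.8·0.7251 + 0.35·0.2749) ≈ 0.8577
After a stress test='fail': P(defective) = 0.75·0.8577 / (0.75·0.8577 + 0.6·0.1423) ≈ 0.8828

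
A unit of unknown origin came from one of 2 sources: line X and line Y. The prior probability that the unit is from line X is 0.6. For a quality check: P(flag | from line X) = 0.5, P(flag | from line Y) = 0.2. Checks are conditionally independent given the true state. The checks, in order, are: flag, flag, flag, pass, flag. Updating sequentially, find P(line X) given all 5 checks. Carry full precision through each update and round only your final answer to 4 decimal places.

After 'flag': P(line X) = 0.5·0.6000 / (0.5·0.6000 + 0.2·0.4000) ≈ 0.7895
After 'flag': P(line X) = 0.5·0.7895 / (0.5·0.7895 + 0.2·0.2105) ≈ 0.9036
After 'flag': P(line X) = 0.5·0.9036 / (0.5·0.9036 + 0.2·0.0964) ≈ 0.9591
After 'pass': P(line X) = 0.5·0.9591 / (0.5·0.9591 + 0.8·0.0409) ≈ 0.9361
After 'flag': P(line X) = 0.5·0.9361 / (0.5·0.9361 + 0.2·0.0639) ≈ 0.9734

0.9734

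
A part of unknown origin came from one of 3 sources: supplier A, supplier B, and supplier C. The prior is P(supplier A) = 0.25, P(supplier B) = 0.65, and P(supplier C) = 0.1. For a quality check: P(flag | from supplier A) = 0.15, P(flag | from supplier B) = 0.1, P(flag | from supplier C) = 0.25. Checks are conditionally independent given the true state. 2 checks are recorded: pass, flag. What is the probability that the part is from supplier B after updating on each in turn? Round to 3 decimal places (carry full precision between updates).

After 'pass': normaliser = 0.85·0.2500 + 0.9·0.6500 + 0.75·0.1000; P(supplier A) ≈ 0.2436, P(supplier B) ≈ 0.6705, P(supplier C) ≈ 0.0860
After 'flag': normaliser = 0.15·0.2436 + 0.1·0.6705 + 0.25·0.0860; P(supplier A) ≈ 0.2921, P(supplier B) ≈ 0.5361, P(supplier C) ≈ 0.1718

0.536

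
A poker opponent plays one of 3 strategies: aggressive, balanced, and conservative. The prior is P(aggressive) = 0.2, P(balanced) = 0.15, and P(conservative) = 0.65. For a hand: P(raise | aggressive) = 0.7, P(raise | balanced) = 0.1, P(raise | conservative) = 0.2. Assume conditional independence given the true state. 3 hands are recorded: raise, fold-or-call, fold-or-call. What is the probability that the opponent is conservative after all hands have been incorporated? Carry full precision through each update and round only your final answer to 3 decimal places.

0.771

Each posterior becomes the prior for the next update.
After 'raise': normaliser = 0.7·0.2000 + 0.1·0.1500 + 0.2·0.6500; P(aggressive) ≈ 0.4912, P(balanced) ≈ 0.0526, P(conservative) ≈ 0.4561
After 'fold-or-call': normaliser = 0.3·0.4912 + 0.9·0.0526 + 0.8·0.4561; P(aggressive) ≈ 0.2633, P(balanced) ≈ 0.0846, P(conservative) ≈ 0.6520
After 'fold-or-call': normaliser = 0.3·0.2633 + 0.9·0.0846 + 0.8·0.6520; P(aggressive) ≈ 0.1167, P(balanced) ≈ 0.1126, P(conservative) ≈ 0.7707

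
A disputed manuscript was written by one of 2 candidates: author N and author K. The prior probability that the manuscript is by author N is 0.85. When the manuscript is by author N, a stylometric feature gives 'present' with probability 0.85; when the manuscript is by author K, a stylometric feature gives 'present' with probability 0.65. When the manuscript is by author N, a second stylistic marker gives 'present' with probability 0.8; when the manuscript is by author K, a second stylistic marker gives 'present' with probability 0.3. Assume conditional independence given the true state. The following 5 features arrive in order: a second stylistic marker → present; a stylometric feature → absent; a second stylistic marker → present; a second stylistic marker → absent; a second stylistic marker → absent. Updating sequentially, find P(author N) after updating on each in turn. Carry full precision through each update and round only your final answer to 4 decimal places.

After a second stylistic marker='present': P(author N) = 0.8·0.8500 / (0.8·0.8500 + 0.3·0.1500) ≈ 0.9379
After a stylometric feature='absent': P(author N) = 0.15·0.9379 / (0.15·0.9379 + 0.35·0.0621) ≈ 0.8662
After a second stylistic marker='present': P(author N) = 0.8·0.8662 / (0.8·0.8662 + 0.3·0.1338) ≈ 0.9453
After a second stylistic marker='absent': P(author N) = 0.2·0.9453 / (0.2·0.9453 + 0.7·0.0547) ≈ 0.8315
After a second stylistic marker='absent': P(author N) = 0.2·0.8315 / (0.2·0.8315 + 0.7·0.1685) ≈ 0.5850

0.5850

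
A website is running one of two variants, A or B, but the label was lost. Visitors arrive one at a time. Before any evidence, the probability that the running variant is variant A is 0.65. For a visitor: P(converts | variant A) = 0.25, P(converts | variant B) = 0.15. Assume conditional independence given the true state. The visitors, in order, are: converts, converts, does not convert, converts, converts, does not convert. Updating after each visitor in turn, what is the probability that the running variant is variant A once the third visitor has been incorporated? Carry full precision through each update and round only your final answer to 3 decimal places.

After 'converts': P(A) = 0.25·0.6500 / (0.25·0.6500 + 0.15·0.3500) ≈ 0.7558
After 'converts': P(A) = 0.25·0.7558 / (0.25·0.7558 + 0.15·0.2442) ≈ 0.8376
After 'does not convert': P(A) = 0.75·0.8376 / (0.75·0.8376 + 0.85·0.1624) ≈ 0.8199

0.820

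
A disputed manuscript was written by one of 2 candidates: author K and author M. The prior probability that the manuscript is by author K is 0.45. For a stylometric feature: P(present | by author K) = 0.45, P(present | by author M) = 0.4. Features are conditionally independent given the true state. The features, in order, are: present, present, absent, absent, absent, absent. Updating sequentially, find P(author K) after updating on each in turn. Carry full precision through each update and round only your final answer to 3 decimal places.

0.422

After 'present': P(author K) = 0.45·0.4500 / (0.45·0.4500 + 0.4·0.5500) ≈ 0.4793
After 'present': P(author K) = 0.45·0.4793 / (0.45·0.4793 + 0.4·0.5207) ≈ 0.5087
After 'absent': P(author K) = 0.55·0.5087 / (0.55·0.5087 + 0.6·0.4913) ≈ 0.4870
After 'absent': P(author K) = 0.55·0.4870 / (0.55·0.4870 + 0.6·0.5130) ≈ 0.4653
After 'absent': P(author K) = 0.55·0.4653 / (0.55·0.4653 + 0.6·0.5347) ≈ 0.4437
After 'absent': P(author K) = 0.55·0.4437 / (0.55·0.4437 + 0.6·0.5563) ≈ 0.4223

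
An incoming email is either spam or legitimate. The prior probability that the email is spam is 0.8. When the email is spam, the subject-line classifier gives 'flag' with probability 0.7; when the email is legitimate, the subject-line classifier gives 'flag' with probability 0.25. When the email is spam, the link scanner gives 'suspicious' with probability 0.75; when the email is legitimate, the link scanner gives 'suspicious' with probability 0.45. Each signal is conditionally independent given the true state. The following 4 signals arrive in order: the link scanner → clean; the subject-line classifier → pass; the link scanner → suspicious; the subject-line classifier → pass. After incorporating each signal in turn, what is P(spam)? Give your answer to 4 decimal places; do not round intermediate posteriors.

After the link scanner='clean': P(spam) = 0.25·0.8000 / (0.25·0.8000 + 0.55·0.2000) ≈ 0.6452
After the subject-line classifier='pass': P(spam) = 0.3·0.6452 / (0.3·0.6452 + 0.75·0.3548) ≈ 0.4211
After the link scanner='suspicious': P(spam) = 0.75·0.4211 / (0.75·0.4211 + 0.45·0.5789) ≈ 0.5479
After the subject-line classifier='pass': P(spam) = 0.3·0.5479 / (0.3·0.5479 + 0.75·0.4521) ≈ 0.3265

0.3265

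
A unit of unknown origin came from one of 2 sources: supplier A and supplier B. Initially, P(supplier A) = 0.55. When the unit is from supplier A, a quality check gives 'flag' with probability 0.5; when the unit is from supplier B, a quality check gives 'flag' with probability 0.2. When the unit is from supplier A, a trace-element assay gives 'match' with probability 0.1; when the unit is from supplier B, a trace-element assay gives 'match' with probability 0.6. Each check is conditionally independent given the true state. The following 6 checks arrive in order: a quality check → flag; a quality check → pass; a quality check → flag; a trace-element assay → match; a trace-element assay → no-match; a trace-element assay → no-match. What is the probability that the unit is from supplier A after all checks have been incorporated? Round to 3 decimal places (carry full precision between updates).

Apply Bayes' rule sequentially, carrying P(supplier A) forward.
After a quality check='flag': P(supplier A) = 0.5·0.5500 / (0.5·0.5500 + 0.2·0.4500) ≈ 0.7534
After a quality check='pass': P(supplier A) = 0.5·0.7534 / (0.5·0.7534 + 0.8·0.2466) ≈ 0.6563
After a quality check='flag': P(supplier A) = 0.5·0.6563 / (0.5·0.6563 + 0.2·0.3437) ≈ 0.8268
After a trace-element assay='match': P(supplier A) = 0.1·0.8268 / (0.1·0.8268 + 0.6·0.1732) ≈ 0.4431
After a trace-element assay='no-match': P(supplier A) = 0.9·0.4431 / (0.9·0.4431 + 0.4·0.5569) ≈ 0.6416
After a trace-element assay='no-match': P(supplier A) = 0.9·0.6416 / (0.9·0.6416 + 0.4·0.3584) ≈ 0.8011

0.801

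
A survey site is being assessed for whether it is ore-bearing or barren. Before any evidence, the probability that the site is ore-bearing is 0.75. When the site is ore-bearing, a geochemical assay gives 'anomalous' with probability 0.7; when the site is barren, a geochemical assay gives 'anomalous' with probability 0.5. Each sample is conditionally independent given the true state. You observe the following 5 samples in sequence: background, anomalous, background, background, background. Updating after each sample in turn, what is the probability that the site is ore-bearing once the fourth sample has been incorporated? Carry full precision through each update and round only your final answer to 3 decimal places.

0.476

Apply Bayes' rule sequentially, carrying P(ore) forward.
After 'background': P(ore) = 0.3·0.7500 / (0.3·0.7500 + 0.5·0.2500) ≈ 0.6429
After 'anomalous': P(ore) = 0.7·0.6429 / (0.7·0.6429 + 0.5·0.3571) ≈ 0.7159
After 'background': P(ore) = 0.3·0.7159 / (0.3·0.7159 + 0.5·0.2841) ≈ 0.6019
After 'background': P(ore) = 0.3·0.6019 / (0.3·0.6019 + 0.5·0.3981) ≈ 0.4757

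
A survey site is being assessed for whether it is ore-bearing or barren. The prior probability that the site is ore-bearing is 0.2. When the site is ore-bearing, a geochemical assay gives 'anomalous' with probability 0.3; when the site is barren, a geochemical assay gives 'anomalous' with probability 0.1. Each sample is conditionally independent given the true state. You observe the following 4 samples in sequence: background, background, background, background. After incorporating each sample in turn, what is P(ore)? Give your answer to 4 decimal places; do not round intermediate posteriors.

0.0838

After 'background': P(ore) = 0.7·0.2000 / (0.7·0.2000 + 0.9·0.8000) ≈ 0.1628
After 'background': P(ore) = 0.7·0.1628 / (0.7·0.1628 + 0.9·0.8372) ≈ 0.1314
After 'background': P(ore) = 0.7·0.1314 / (0.7·0.1314 + 0.9·0.8686) ≈ 0.1052
After 'background': P(ore) = 0.7·0.1052 / (0.7·0.1052 + 0.9·0.8948) ≈ 0.0838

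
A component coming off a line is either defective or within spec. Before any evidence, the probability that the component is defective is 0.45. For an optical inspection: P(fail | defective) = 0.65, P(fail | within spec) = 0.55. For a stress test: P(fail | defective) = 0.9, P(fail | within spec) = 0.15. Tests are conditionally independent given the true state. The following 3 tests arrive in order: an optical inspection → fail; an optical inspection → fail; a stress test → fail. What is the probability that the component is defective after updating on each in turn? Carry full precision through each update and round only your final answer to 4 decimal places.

0.8727

After an optical inspection='fail': P(defective) = 0.65·0.4500 / (0.65·0.4500 + 0.55·0.5500) ≈ 0.4916
After an optical inspection='fail': P(defective) = 0.65·0.4916 / (0.65·0.4916 + 0.55·0.5084) ≈ 0.5333
After a stress test='fail': P(defective) = 0.9·0.5333 / (0.9·0.5333 + 0.15·0.4667) ≈ 0.8727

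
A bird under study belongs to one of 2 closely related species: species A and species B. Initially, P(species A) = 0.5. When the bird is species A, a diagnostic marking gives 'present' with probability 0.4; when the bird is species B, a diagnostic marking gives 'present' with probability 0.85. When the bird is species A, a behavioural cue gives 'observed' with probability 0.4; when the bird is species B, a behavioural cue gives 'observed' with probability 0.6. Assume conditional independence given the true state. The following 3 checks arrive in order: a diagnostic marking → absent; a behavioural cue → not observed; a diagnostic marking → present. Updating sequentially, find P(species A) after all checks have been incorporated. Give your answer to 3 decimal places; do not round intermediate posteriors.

After a diagnostic marking='absent': P(species A) = 0.6·0.5000 / (0.6·0.5000 + 0.15·0.5000) ≈ 0.8000
After a behavioural cue='not observed': P(species A) = 0.6·0.8000 / (0.6·0.8000 + 0.4·0.2000) ≈ 0.8571
After a diagnostic marking='present': P(species A) = 0.4·0.8571 / (0.4·0.8571 + 0.85·0.1429) ≈ 0.7385

0.738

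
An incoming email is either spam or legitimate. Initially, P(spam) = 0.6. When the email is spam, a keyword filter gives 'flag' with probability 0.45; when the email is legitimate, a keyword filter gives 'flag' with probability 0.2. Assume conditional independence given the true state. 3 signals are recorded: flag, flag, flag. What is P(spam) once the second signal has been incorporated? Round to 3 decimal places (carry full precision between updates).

0.884

After 'flag': P(spam) = 0.45·0.6000 / (0.45·0.6000 + 0.2·0.4000) ≈ 0.7714
After 'flag': P(spam) = 0.45·0.7714 / (0.45·0.7714 + 0.2·0.2286) ≈ 0.8836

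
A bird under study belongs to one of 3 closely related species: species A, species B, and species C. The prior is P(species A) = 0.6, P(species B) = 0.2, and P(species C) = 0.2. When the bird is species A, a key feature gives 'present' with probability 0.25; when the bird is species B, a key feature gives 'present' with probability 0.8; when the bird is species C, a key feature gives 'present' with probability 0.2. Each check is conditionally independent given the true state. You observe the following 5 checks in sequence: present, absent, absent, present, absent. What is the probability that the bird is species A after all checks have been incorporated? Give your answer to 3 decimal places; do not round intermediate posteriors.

0.755

After 'present': normaliser = 0.25·0.6000 + 0.8·0.2000 + 0.2·0.2000; P(species A) ≈ 0.4286, P(species B) ≈ 0.4571, P(species C) ≈ 0.1143
After 'absent': normaliser = 0.75·0.4286 + 0.2·0.4571 + 0.8·0.1143; P(species A) ≈ 0.6374, P(species B) ≈ 0.1813, P(species C) ≈ 0.1813
After 'absent': normaliser = 0.75·0.6374 + 0.2·0.1813 + 0.8·0.1813; P(species A) ≈ 0.7250, P(species B) ≈ 0.0550, P(species C) ≈ 0.2200
After 'present': normaliser = 0.25·0.7250 + 0.8·0.0550 + 0.2·0.2200; P(species A) ≈ 0.6732, P(species B) ≈ 0.1634, P(species C) ≈ 0.1634
After 'absent': normaliser = 0.75·0.6732 + 0.2·0.1634 + 0.8·0.1634; P(species A) ≈ 0.7555, P(species B) ≈ 0.0489, P(species C) ≈ 0.1956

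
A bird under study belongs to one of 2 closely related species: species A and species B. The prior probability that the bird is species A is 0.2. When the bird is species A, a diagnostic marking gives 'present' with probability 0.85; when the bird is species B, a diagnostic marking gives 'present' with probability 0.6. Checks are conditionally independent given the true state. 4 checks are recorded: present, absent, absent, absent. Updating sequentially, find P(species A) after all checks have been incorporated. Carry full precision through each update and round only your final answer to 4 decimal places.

0.0183

Apply Bayes' rule sequentially, carrying P(species A) forward.
After 'present': P(species A) = 0.85·0.2000 / (0.85·0.2000 + 0.6·0.8000) ≈ 0.2615
After 'absent': P(species A) = 0.15·0.2615 / (0.15·0.2615 + 0.4·0.7385) ≈ 0.1172
After 'absent': P(species A) = 0.15·0.1172 / (0.15·0.1172 + 0.4·0.8828) ≈ 0.0474
After 'absent': P(species A) = 0.15·0.0474 / (0.15·0.0474 + 0.4·0.9526) ≈ 0.0183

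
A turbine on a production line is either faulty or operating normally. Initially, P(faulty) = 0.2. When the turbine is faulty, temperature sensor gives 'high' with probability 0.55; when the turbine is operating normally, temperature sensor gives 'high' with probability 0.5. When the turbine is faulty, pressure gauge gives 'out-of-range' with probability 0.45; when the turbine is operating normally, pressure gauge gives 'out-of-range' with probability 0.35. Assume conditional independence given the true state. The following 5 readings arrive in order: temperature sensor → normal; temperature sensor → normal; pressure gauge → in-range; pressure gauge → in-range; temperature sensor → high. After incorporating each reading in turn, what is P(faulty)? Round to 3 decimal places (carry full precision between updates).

After temperature sensor='normal': P(faulty) = 0.45·0.2000 / (0.45·0.2000 + 0.5·0.8000) ≈ 0.1837
After temperature sensor='normal': P(faulty) = 0.45·0.1837 / (0.45·0.1837 + 0.5·0.8163) ≈ 0.1684
After pressure gauge='in-range': P(faulty) = 0.55·0.1684 / (0.55·0.1684 + 0.65·0.8316) ≈ 0.1463
After pressure gauge='in-range': P(faulty) = 0.55·0.1463 / (0.55·0.1463 + 0.65·0.8537) ≈ 0.1266
After temperature sensor='high': P(faulty) = 0.55·0.1266 / (0.55·0.1266 + 0.5·0.8734) ≈ 0.1375

0.138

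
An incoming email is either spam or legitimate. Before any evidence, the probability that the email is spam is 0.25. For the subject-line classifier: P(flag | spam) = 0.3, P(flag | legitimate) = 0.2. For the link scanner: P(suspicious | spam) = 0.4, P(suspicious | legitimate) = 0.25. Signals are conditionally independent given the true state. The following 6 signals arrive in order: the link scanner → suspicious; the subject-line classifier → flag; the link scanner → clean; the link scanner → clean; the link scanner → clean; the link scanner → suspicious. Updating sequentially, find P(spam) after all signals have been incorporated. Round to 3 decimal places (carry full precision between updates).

After the link scanner='suspicious': P(spam) = 0.4·0.2500 / (0.4·0.2500 + 0.25·0.7500) ≈ 0.3478
After the subject-line classifier='flag': P(spam) = 0.3·0.3478 / (0.3·0.3478 + 0.2·0.6522) ≈ 0.4444
After the link scanner='clean': P(spam) = 0.6·0.4444 / (0.6·0.4444 + 0.75·0.5556) ≈ 0.3902
After the link scanner='clean': P(spam) = 0.6·0.3902 / (0.6·0.3902 + 0.75·0.6098) ≈ 0.3386
After the link scanner='clean': P(spam) = 0.6·0.3386 / (0.6·0.3386 + 0.75·0.6614) ≈ 0.2906
After the link scanner='suspicious': P(spam) = 0.4·0.2906 / (0.4·0.2906 + 0.25·0.7094) ≈ 0.3959

0.396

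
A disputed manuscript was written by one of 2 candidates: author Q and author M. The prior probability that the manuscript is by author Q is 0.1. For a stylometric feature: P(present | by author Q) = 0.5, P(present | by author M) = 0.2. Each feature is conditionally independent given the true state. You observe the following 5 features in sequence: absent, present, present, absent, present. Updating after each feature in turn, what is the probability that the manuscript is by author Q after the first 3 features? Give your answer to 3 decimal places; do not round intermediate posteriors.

0.303

After 'absent': P(author Q) = 0.5·0.1000 / (0.5·0.1000 + 0.8·0.9000) ≈ 0.0649
After 'present': P(author Q) = 0.5·0.0649 / (0.5·0.0649 + 0.2·0.9351) ≈ 0.1479
After 'present': P(author Q) = 0.5·0.1479 / (0.5·0.1479 + 0.2·0.8521) ≈ 0.3027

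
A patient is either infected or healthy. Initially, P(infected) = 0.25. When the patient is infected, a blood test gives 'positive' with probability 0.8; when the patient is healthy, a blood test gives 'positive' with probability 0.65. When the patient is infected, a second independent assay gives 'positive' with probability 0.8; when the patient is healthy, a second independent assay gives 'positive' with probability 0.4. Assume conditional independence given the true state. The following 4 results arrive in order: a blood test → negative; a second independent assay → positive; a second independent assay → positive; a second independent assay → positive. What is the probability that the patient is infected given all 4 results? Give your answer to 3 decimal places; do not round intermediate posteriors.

After a blood test='negative': P(infected) = 0.2·0.2500 / (0.2·0.2500 + 0.35·0.7500) ≈ 0.1600
After a second independent assay='positive': P(infected) = 0.8·0.1600 / (0.8·0.1600 + 0.4·0.8400) ≈ 0.2759
After a second independent assay='positive': P(infected) = 0.8·0.2759 / (0.8·0.2759 + 0.4·0.7241) ≈ 0.4324
After a second independent assay='positive': P(infected) = 0.8·0.4324 / (0.8·0.4324 + 0.4·0.5676) ≈ 0.6038

0.604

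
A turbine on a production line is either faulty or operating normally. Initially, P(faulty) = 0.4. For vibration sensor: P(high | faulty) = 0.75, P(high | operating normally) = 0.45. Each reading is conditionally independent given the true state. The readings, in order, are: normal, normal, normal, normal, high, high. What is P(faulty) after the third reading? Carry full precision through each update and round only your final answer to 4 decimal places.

0.0589

After 'normal': P(faulty) = 0.25·0.4000 / (0.25·0.4000 + 0.55·0.6000) ≈ 0.2326
After 'normal': P(faulty) = 0.25·0.2326 / (0.25·0.2326 + 0.55·0.7674) ≈ 0.1211
After 'normal': P(faulty) = 0.25·0.1211 / (0.25·0.1211 + 0.55·0.8789) ≈ 0.0589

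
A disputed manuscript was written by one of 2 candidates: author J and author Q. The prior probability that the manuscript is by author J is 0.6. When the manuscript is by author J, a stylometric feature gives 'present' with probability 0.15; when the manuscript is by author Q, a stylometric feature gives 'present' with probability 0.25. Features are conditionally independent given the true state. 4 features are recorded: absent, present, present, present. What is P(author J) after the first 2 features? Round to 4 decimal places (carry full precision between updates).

0.5050

After 'absent': P(author J) = 0.85·0.6000 / (0.85·0.6000 + 0.75·0.4000) ≈ 0.6296
After 'present': P(author J) = 0.15·0.6296 / (0.15·0.6296 + 0.25·0.3704) ≈ 0.5050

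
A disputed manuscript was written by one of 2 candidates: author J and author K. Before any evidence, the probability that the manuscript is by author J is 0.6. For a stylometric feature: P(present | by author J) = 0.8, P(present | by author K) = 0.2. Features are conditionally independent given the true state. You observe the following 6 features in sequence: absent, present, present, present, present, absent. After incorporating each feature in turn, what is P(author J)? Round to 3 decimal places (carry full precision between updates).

After 'absent': P(author J) = 0.2·0.6000 / (0.2·0.6000 + 0.8·0.4000) ≈ 0.2727
After 'present': P(author J) = 0.8·0.2727 / (0.8·0.2727 + 0.2·0.7273) ≈ 0.6000
After 'present': P(author J) = 0.8·0.6000 / (0.8·0.6000 + 0.2·0.4000) ≈ 0.8571
After 'present': P(author J) = 0.8·0.8571 / (0.8·0.8571 + 0.2·0.1429) ≈ 0.9600
After 'present': P(author J) = 0.8·0.9600 / (0.8·0.9600 + 0.2·0.0400) ≈ 0.9897
After 'absent': P(author J) = 0.2·0.9897 / (0.2·0.9897 + 0.8·0.0103) ≈ 0.9600

0.960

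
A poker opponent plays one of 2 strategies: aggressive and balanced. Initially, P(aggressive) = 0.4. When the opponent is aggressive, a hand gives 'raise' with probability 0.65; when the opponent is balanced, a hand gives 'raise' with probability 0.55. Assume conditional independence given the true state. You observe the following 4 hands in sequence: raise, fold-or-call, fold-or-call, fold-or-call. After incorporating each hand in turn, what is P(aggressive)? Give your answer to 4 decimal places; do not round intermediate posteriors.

After 'raise': P(aggressive) = 0.65·0.4000 / (0.65·0.4000 + 0.55·0.6000) ≈ 0.4407
After 'fold-or-call': P(aggressive) = 0.35·0.4407 / (0.35·0.4407 + 0.45·0.5593) ≈ 0.3800
After 'fold-or-call': P(aggressive) = 0.35·0.3800 / (0.35·0.3800 + 0.45·0.6200) ≈ 0.3228
After 'fold-or-call': P(aggressive) = 0.35·0.3228 / (0.35·0.3228 + 0.45·0.6772) ≈ 0.2704

0.2704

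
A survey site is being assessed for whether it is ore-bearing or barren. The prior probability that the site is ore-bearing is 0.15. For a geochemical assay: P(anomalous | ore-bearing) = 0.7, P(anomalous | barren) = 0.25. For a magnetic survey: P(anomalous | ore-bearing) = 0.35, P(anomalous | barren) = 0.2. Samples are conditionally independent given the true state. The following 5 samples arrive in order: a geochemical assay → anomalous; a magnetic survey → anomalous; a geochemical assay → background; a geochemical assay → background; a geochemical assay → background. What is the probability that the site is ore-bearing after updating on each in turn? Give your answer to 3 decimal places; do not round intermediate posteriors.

0.052

After a geochemical assay='anomalous': P(ore) = 0.7·0.1500 / (0.7·0.1500 + 0.25·0.8500) ≈ 0.3307
After a magnetic survey='anomalous': P(ore) = 0.35·0.3307 / (0.35·0.3307 + 0.2·0.6693) ≈ 0.4637
After a geochemical assay='background': P(ore) = 0.3·0.4637 / (0.3·0.4637 + 0.75·0.5363) ≈ 0.2570
After a geochemical assay='background': P(ore) = 0.3·0.2570 / (0.3·0.2570 + 0.75·0.7430) ≈ 0.1215
After a geochemical assay='background': P(ore) = 0.3·0.1215 / (0.3·0.1215 + 0.75·0.8785) ≈ 0.0524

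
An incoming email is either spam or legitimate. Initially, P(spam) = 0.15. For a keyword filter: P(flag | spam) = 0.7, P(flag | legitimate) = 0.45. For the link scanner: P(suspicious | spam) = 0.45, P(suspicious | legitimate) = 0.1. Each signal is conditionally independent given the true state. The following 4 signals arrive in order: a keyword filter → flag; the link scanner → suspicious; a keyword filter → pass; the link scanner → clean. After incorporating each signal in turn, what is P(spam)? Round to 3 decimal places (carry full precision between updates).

Each posterior becomes the prior for the next update.
After a keyword filter='flag': P(spam) = 0.7·0.1500 / (0.7·0.1500 + 0.45·0.8500) ≈ 0.2154
After the link scanner='suspicious': P(spam) = 0.45·0.2154 / (0.45·0.2154 + 0.1·0.7846) ≈ 0.5526
After a keyword filter='pass': P(spam) = 0.3·0.5526 / (0.3·0.5526 + 0.55·0.4474) ≈ 0.4026
After the link scanner='clean': P(spam) = 0.55·0.4026 / (0.55·0.4026 + 0.9·0.5974) ≈ 0.2917

0.292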